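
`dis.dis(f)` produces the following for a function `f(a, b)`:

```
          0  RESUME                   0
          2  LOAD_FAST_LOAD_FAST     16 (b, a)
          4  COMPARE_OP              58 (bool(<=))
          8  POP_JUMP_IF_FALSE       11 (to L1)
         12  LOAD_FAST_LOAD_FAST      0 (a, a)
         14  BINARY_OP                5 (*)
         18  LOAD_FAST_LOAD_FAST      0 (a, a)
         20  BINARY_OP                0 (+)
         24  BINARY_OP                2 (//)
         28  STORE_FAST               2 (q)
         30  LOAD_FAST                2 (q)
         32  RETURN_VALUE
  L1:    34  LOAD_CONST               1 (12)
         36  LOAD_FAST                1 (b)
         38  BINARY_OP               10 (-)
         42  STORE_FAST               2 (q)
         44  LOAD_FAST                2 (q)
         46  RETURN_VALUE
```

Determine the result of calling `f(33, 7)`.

16

LOAD_FAST_LOAD_FAST b,a → push 7,33. Stack: [7, 33]
COMPARE_OP bool(<=) → 7 vs 33 = True. Stack: [True]
POP_JUMP_IF_FALSE → pop True; no jump. Stack: []
LOAD_FAST_LOAD_FAST a,a → push 33,33. Stack: [33, 33]
BINARY_OP * → 33 * 33 = 1089. Stack: [1089]
LOAD_FAST_LOAD_FAST a,a → push 33,33. Stack: [1089, 33, 33]
BINARY_OP + → 33 + 33 = 66. Stack: [1089, 66]
BINARY_OP // → 1089 // 66 = 16. Stack: [16]
STORE_FAST q → q=16. Stack: []
LOAD_FAST q → push 16. Stack: [16]
RETURN_VALUE → return 16.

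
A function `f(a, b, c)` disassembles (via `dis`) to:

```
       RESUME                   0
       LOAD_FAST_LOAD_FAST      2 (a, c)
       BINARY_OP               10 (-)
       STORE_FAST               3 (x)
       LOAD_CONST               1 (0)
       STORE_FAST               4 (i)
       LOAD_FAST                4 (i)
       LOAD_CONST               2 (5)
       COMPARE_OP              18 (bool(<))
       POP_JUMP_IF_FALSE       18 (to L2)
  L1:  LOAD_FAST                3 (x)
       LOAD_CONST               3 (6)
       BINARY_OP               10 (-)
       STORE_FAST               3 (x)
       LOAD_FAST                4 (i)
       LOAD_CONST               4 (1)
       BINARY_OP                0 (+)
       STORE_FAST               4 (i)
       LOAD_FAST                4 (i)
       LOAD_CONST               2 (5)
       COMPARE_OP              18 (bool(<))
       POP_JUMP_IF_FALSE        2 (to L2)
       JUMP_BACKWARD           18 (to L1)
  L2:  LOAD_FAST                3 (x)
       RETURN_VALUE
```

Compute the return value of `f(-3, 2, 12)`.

-45

LOAD_FAST_LOAD_FAST a,c → push -3,12
BINARY_OP - → -3 - 12 = -15
STORE_FAST x → x=-15
LOAD_CONST → push 0
STORE_FAST i → i=0
LOAD_FAST i → push 0
LOAD_CONST → push 5
COMPARE_OP bool(<) → 0 vs 5 = True
POP_JUMP_IF_FALSE → pop True; no jump
LOAD_FAST x → push -15
LOAD_CONST → push 6
BINARY_OP - → -15 - 6 = -21
STORE_FAST x → x=-21
LOAD_FAST i → push 0
LOAD_CONST → push 1
BINARY_OP + → 0 + 1 = 1
STORE_FAST i → i=1
LOAD_FAST i → push 1
LOAD_CONST → push 5
COMPARE_OP bool(<) → 1 vs 5 = True
POP_JUMP_IF_FALSE → pop True; no jump
LOAD_FAST x → push -21
LOAD_CONST → push 6
BINARY_OP - → -21 - 6 = -27
STORE_FAST x → x=-27
LOAD_FAST i → push 1
LOAD_CONST → push 1
BINARY_OP + → 1 + 1 = 2
STORE_FAST i → i=2
LOAD_FAST i → push 2
LOAD_CONST → push 5
COMPARE_OP bool(<) → 2 vs 5 = True
POP_JUMP_IF_FALSE → pop True; no jump
LOAD_FAST x → push -27
LOAD_CONST → push 6
BINARY_OP - → -27 - 6 = -33
STORE_FAST x → x=-33
LOAD_FAST i → push 2
LOAD_CONST → push 1
BINARY_OP + → 2 + 1 = 3
STORE_FAST i → i=3
LOAD_FAST i → push 3
LOAD_CONST → push 5
COMPARE_OP bool(<) → 3 vs 5 = True
POP_JUMP_IF_FALSE → pop True; no jump
LOAD_FAST x → push -33
LOAD_CONST → push 6
BINARY_OP - → -33 - 6 = -39
STORE_FAST x → x=-39
LOAD_FAST i → push 3
LOAD_CONST → push 1
BINARY_OP + → 3 + 1 = 4
STORE_FAST i → i=4
LOAD_FAST i → push 4
LOAD_CONST → push 5
COMPARE_OP bool(<) → 4 vs 5 = True
POP_JUMP_IF_FALSE → pop True; no jump
LOAD_FAST x → push -39
LOAD_CONST → push 6
BINARY_OP - → -39 - 6 = -45
STORE_FAST x → x=-45
LOAD_FAST i → push 4
LOAD_CONST → push 1
BINARY_OP + → 4 + 1 = 5
STORE_FAST i → i=5
LOAD_FAST i → push 5
LOAD_CONST → push 5
COMPARE_OP bool(<) → 5 vs 5 = False
POP_JUMP_IF_FALSE → pop False; jump
LOAD_FAST x → push -45
RETURN_VALUE → return -45.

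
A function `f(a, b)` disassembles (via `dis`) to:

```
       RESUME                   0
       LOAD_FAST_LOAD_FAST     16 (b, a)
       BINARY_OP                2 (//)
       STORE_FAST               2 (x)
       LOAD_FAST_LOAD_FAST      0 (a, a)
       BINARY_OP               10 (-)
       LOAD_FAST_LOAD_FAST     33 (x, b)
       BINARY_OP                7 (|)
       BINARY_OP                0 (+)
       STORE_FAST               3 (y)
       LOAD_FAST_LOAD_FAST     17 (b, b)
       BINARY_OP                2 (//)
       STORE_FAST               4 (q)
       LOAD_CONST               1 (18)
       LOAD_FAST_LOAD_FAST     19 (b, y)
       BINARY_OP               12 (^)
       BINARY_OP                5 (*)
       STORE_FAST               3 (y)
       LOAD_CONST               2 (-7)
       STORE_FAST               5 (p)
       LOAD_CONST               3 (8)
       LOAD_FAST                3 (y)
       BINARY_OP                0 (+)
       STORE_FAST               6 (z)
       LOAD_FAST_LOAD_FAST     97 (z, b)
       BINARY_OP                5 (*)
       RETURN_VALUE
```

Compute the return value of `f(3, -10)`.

-1520

LOAD_FAST_LOAD_FAST b,a → push -10,3. Stack: [-10, 3]
BINARY_OP // → -10 // 3 = -4. Stack: [-4]
STORE_FAST x → x=-4. Stack: []
LOAD_FAST_LOAD_FAST a,a → push 3,3. Stack: [3, 3]
BINARY_OP - → 3 - 3 = 0. Stack: [0]
LOAD_FAST_LOAD_FAST x,b → push -4,-10. Stack: [0, -4, -10]
BINARY_OP | → -4 | -10 = -2. Stack: [0, -2]
BINARY_OP + → 0 + -2 = -2. Stack: [-2]
STORE_FAST y → y=-2. Stack: []
LOAD_FAST_LOAD_FAST b,b → push -10,-10. Stack: [-10, -10]
BINARY_OP // → -10 // -10 = 1. Stack: [1]
STORE_FAST q → q=1. Stack: []
LOAD_CONST → push 18. Stack: [18]
LOAD_FAST_LOAD_FAST b,y → push -10,-2. Stack: [18, -10, -2]
BINARY_OP ^ → -10 ^ -2 = 8. Stack: [18, 8]
BINARY_OP * → 18 * 8 = 144. Stack: [144]
STORE_FAST y → y=144. Stack: []
LOAD_CONST → push -7. Stack: [-7]
STORE_FAST p → p=-7. Stack: []
LOAD_CONST → push 8. Stack: [8]
LOAD_FAST y → push 144. Stack: [8, 144]
BINARY_OP + → 8 + 144 = 152. Stack: [152]
STORE_FAST z → z=152. Stack: []
LOAD_FAST_LOAD_FAST z,b → push 152,-10. Stack: [152, -10]
BINARY_OP * → 152 * -10 = -1520. Stack: [-1520]
RETURN_VALUE → return -1520.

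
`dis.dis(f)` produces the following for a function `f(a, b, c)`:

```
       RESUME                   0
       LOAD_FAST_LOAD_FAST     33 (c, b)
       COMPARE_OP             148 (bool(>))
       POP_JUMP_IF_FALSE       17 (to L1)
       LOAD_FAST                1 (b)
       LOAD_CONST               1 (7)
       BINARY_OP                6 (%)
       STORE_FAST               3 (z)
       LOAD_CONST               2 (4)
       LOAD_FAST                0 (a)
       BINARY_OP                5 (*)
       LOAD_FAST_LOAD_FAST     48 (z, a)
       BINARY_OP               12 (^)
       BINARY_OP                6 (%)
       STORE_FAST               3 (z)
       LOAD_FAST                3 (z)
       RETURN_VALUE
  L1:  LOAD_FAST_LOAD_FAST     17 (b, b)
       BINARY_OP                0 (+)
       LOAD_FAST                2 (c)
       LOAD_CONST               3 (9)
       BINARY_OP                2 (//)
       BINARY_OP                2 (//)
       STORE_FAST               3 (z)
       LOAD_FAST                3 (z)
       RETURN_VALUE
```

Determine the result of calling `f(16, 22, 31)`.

LOAD_FAST_LOAD_FAST c,b → push 31,22. Stack: [31, 22]
COMPARE_OP bool(>) → 31 vs 22 = True. Stack: [True]
POP_JUMP_IF_FALSE → pop True; no jump. Stack: []
LOAD_FAST b → push 22. Stack: [22]
LOAD_CONST → push 7. Stack: [22, 7]
BINARY_OP % → 22 % 7 = 1. Stack: [1]
STORE_FAST z → z=1. Stack: []
LOAD_CONST → push 4. Stack: [4]
LOAD_FAST a → push 16. Stack: [4, 16]
BINARY_OP * → 4 * 16 = 64. Stack: [64]
LOAD_FAST_LOAD_FAST z,a → push 1,16. Stack: [64, 1, 16]
BINARY_OP ^ → 1 ^ 16 = 17. Stack: [64, 17]
BINARY_OP % → 64 % 17 = 13. Stack: [13]
STORE_FAST z → z=13. Stack: []
LOAD_FAST z → push 13. Stack: [13]
RETURN_VALUE → return 13.

13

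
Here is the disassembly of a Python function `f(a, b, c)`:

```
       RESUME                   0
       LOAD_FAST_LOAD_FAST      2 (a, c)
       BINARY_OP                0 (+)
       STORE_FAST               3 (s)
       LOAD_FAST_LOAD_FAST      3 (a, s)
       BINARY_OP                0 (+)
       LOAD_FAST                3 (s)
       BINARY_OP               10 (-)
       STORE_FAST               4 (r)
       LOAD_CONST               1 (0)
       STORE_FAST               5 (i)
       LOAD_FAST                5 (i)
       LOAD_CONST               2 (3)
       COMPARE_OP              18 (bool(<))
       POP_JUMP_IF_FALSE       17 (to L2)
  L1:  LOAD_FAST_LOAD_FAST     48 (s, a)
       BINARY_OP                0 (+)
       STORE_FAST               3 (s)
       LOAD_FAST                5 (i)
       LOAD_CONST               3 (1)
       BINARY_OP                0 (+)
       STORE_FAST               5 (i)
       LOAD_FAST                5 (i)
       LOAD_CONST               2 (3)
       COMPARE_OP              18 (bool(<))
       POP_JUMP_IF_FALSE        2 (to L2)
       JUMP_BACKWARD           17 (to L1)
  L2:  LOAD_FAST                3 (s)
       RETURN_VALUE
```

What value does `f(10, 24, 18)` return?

LOAD_FAST_LOAD_FAST a,c → push 10,18. Stack: [10, 18]
BINARY_OP + → 10 + 18 = 28. Stack: [28]
STORE_FAST s → s=28. Stack: []
LOAD_FAST_LOAD_FAST a,s → push 10,28. Stack: [10, 28]
BINARY_OP + → 10 + 28 = 38. Stack: [38]
LOAD_FAST s → push 28. Stack: [38, 28]
BINARY_OP - → 38 - 28 = 10. Stack: [10]
STORE_FAST r → r=10. Stack: []
LOAD_CONST → push 0. Stack: [0]
STORE_FAST i → i=0. Stack: []
LOAD_FAST i → push 0. Stack: [0]
LOAD_CONST → push 3. Stack: [0, 3]
COMPARE_OP bool(<) → 0 vs 3 = True. Stack: [True]
POP_JUMP_IF_FALSE → pop True; no jump. Stack: []
LOAD_FAST_LOAD_FAST s,a → push 28,10. Stack: [28, 10]
BINARY_OP + → 28 + 10 = 38. Stack: [38]
STORE_FAST s → s=38. Stack: []
LOAD_FAST i → push 0. Stack: [0]
LOAD_CONST → push 1. Stack: [0, 1]
BINARY_OP + → 0 + 1 = 1. Stack: [1]
STORE_FAST i → i=1. Stack: []
LOAD_FAST i → push 1. Stack: [1]
LOAD_CONST → push 3. Stack: [1, 3]
COMPARE_OP bool(<) → 1 vs 3 = True. Stack: [True]
POP_JUMP_IF_FALSE → pop True; no jump. Stack: []
LOAD_FAST_LOAD_FAST s,a → push 38,10. Stack: [38, 10]
BINARY_OP + → 38 + 10 = 48. Stack: [48]
STORE_FAST s → s=48. Stack: []
LOAD_FAST i → push 1. Stack: [1]
LOAD_CONST → push 1. Stack: [1, 1]
BINARY_OP + → 1 + 1 = 2. Stack: [2]
STORE_FAST i → i=2. Stack: []
LOAD_FAST i → push 2. Stack: [2]
LOAD_CONST → push 3. Stack: [2, 3]
COMPARE_OP bool(<) → 2 vs 3 = True. Stack: [True]
POP_JUMP_IF_FALSE → pop True; no jump. Stack: []
LOAD_FAST_LOAD_FAST s,a → push 48,10. Stack: [48, 10]
BINARY_OP + → 48 + 10 = 58. Stack: [58]
STORE_FAST s → s=58. Stack: []
LOAD_FAST i → push 2. Stack: [2]
LOAD_CONST → push 1. Stack: [2, 1]
BINARY_OP + → 2 + 1 = 3. Stack: [3]
STORE_FAST i → i=3. Stack: []
LOAD_FAST i → push 3. Stack: [3]
LOAD_CONST → push 3. Stack: [3, 3]
COMPARE_OP bool(<) → 3 vs 3 = False. Stack: [False]
POP_JUMP_IF_FALSE → pop False; jump. Stack: []
LOAD_FAST s → push 58. Stack: [58]
RETURN_VALUE → return 58.

58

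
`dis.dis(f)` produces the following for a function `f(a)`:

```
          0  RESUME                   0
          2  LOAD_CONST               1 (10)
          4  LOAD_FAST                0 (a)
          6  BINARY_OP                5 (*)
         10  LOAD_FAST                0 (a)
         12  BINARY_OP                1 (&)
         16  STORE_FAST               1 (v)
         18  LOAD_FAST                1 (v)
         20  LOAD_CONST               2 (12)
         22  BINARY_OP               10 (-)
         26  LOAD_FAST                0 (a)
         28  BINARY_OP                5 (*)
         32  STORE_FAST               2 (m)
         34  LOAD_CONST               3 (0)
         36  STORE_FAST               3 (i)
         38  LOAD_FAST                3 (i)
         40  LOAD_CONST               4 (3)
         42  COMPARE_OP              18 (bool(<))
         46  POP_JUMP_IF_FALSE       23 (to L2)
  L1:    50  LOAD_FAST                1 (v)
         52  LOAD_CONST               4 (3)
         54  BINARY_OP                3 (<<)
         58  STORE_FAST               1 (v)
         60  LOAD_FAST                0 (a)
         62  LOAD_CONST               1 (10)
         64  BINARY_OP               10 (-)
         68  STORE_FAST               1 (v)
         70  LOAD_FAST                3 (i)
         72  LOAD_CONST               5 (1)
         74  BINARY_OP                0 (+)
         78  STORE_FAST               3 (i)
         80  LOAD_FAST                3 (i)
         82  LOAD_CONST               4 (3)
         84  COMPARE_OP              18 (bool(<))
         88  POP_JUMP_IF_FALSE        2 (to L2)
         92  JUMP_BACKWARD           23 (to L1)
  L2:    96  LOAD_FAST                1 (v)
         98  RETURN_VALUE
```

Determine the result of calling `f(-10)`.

-20

LOAD_CONST → push 10
LOAD_FAST a → push -10
BINARY_OP * → 10 * -10 = -100
LOAD_FAST a → push -10
BINARY_OP & → -100 & -10 = -108
STORE_FAST v → v=-108
LOAD_FAST v → push -108
LOAD_CONST → push 12
BINARY_OP - → -108 - 12 = -120
LOAD_FAST a → push -10
BINARY_OP * → -120 * -10 = 1200
STORE_FAST m → m=1200
LOAD_CONST → push 0
STORE_FAST i → i=0
LOAD_FAST i → push 0
LOAD_CONST → push 3
COMPARE_OP bool(<) → 0 vs 3 = True
POP_JUMP_IF_FALSE → pop True; no jump
LOAD_FAST v → push -108
LOAD_CONST → push 3
BINARY_OP << → -108 << 3 = -864
STORE_FAST v → v=-864
LOAD_FAST a → push -10
LOAD_CONST → push 10
BINARY_OP - → -10 - 10 = -20
STORE_FAST v → v=-20
LOAD_FAST i → push 0
LOAD_CONST → push 1
BINARY_OP + → 0 + 1 = 1
STORE_FAST i → i=1
LOAD_FAST i → push 1
LOAD_CONST → push 3
COMPARE_OP bool(<) → 1 vs 3 = True
POP_JUMP_IF_FALSE → pop True; no jump
LOAD_FAST v → push -20
LOAD_CONST → push 3
BINARY_OP << → -20 << 3 = -160
STORE_FAST v → v=-160
LOAD_FAST a → push -10
LOAD_CONST → push 10
BINARY_OP - → -10 - 10 = -20
STORE_FAST v → v=-20
LOAD_FAST i → push 1
LOAD_CONST → push 1
BINARY_OP + → 1 + 1 = 2
STORE_FAST i → i=2
LOAD_FAST i → push 2
LOAD_CONST → push 3
COMPARE_OP bool(<) → 2 vs 3 = True
POP_JUMP_IF_FALSE → pop True; no jump
LOAD_FAST v → push -20
LOAD_CONST → push 3
BINARY_OP << → -20 << 3 = -160
STORE_FAST v → v=-160
LOAD_FAST a → push -10
LOAD_CONST → push 10
BINARY_OP - → -10 - 10 = -20
STORE_FAST v → v=-20
LOAD_FAST i → push 2
LOAD_CONST → push 1
BINARY_OP + → 2 + 1 = 3
STORE_FAST i → i=3
LOAD_FAST i → push 3
LOAD_CONST → push 3
COMPARE_OP bool(<) → 3 vs 3 = False
POP_JUMP_IF_FALSE → pop False; jump
LOAD_FAST v → push -20
RETURN_VALUE → return -20.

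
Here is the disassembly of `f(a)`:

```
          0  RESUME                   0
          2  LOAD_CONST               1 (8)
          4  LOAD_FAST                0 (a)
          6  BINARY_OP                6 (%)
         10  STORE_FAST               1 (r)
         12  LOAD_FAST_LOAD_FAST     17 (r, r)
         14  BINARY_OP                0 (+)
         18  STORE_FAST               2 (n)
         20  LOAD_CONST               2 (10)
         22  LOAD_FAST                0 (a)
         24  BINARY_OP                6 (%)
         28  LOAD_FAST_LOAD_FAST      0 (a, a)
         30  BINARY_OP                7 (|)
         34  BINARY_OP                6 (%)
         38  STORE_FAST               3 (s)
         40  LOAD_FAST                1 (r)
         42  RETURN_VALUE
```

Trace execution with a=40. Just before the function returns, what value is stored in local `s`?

LOAD_CONST → push 8. Stack: [8]
LOAD_FAST a → push 40. Stack: [8, 40]
BINARY_OP % → 8 % 40 = 8. Stack: [8]
STORE_FAST r → r=8. Stack: []
LOAD_FAST_LOAD_FAST r,r → push 8,8. Stack: [8, 8]
BINARY_OP + → 8 + 8 = 16. Stack: [16]
STORE_FAST n → n=16. Stack: []
LOAD_CONST → push 10. Stack: [10]
LOAD_FAST a → push 40. Stack: [10, 40]
BINARY_OP % → 10 % 40 = 10. Stack: [10]
LOAD_FAST_LOAD_FAST a,a → push 40,40. Stack: [10, 40, 40]
BINARY_OP | → 40 | 40 = 40. Stack: [10, 40]
BINARY_OP % → 10 % 40 = 10. Stack: [10]
STORE_FAST s → s=10. Stack: []
LOAD_FAST r → push 8. Stack: [8]
RETURN_VALUE → return 8.

10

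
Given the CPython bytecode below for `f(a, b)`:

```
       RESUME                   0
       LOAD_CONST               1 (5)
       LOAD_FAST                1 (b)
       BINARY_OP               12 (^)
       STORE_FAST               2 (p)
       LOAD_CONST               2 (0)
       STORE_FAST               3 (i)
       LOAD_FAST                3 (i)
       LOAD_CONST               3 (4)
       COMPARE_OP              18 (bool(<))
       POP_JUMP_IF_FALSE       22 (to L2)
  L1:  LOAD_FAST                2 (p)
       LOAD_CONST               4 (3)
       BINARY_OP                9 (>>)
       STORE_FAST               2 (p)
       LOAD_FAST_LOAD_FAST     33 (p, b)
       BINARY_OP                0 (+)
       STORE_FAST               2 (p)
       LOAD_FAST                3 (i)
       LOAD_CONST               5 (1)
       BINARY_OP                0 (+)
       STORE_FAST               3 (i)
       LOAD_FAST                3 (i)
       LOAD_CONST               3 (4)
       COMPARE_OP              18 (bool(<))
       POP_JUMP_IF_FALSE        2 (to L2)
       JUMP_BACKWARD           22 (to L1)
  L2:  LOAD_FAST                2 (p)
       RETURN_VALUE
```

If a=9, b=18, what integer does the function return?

20

LOAD_CONST → push 5
LOAD_FAST b → push 18
BINARY_OP ^ → 5 ^ 18 = 23
STORE_FAST p → p=23
LOAD_CONST → push 0
STORE_FAST i → i=0
LOAD_FAST i → push 0
LOAD_CONST → push 4
COMPARE_OP bool(<) → 0 vs 4 = True
POP_JUMP_IF_FALSE → pop True; no jump
LOAD_FAST p → push 23
LOAD_CONST → push 3
BINARY_OP >> → 23 >> 3 = 2
STORE_FAST p → p=2
LOAD_FAST_LOAD_FAST p,b → push 2,18
BINARY_OP + → 2 + 18 = 20
STORE_FAST p → p=20
LOAD_FAST i → push 0
LOAD_CONST → push 1
BINARY_OP + → 0 + 1 = 1
STORE_FAST i → i=1
LOAD_FAST i → push 1
LOAD_CONST → push 4
COMPARE_OP bool(<) → 1 vs 4 = True
POP_JUMP_IF_FALSE → pop True; no jump
LOAD_FAST p → push 20
LOAD_CONST → push 3
BINARY_OP >> → 20 >> 3 = 2
STORE_FAST p → p=2
LOAD_FAST_LOAD_FAST p,b → push 2,18
BINARY_OP + → 2 + 18 = 20
STORE_FAST p → p=20
LOAD_FAST i → push 1
LOAD_CONST → push 1
BINARY_OP + → 1 + 1 = 2
STORE_FAST i → i=2
LOAD_FAST i → push 2
LOAD_CONST → push 4
COMPARE_OP bool(<) → 2 vs 4 = True
POP_JUMP_IF_FALSE → pop True; no jump
LOAD_FAST p → push 20
LOAD_CONST → push 3
BINARY_OP >> → 20 >> 3 = 2
STORE_FAST p → p=2
LOAD_FAST_LOAD_FAST p,b → push 2,18
BINARY_OP + → 2 + 18 = 20
STORE_FAST p → p=20
LOAD_FAST i → push 2
LOAD_CONST → push 1
BINARY_OP + → 2 + 1 = 3
STORE_FAST i → i=3
LOAD_FAST i → push 3
LOAD_CONST → push 4
COMPARE_OP bool(<) → 3 vs 4 = True
POP_JUMP_IF_FALSE → pop True; no jump
LOAD_FAST p → push 20
LOAD_CONST → push 3
BINARY_OP >> → 20 >> 3 = 2
STORE_FAST p → p=2
LOAD_FAST_LOAD_FAST p,b → push 2,18
BINARY_OP + → 2 + 18 = 20
STORE_FAST p → p=20
LOAD_FAST i → push 3
LOAD_CONST → push 1
BINARY_OP + → 3 + 1 = 4
STORE_FAST i → i=4
LOAD_FAST i → push 4
LOAD_CONST → push 4
COMPARE_OP bool(<) → 4 vs 4 = False
POP_JUMP_IF_FALSE → pop False; jump
LOAD_FAST p → push 20
RETURN_VALUE → return 20.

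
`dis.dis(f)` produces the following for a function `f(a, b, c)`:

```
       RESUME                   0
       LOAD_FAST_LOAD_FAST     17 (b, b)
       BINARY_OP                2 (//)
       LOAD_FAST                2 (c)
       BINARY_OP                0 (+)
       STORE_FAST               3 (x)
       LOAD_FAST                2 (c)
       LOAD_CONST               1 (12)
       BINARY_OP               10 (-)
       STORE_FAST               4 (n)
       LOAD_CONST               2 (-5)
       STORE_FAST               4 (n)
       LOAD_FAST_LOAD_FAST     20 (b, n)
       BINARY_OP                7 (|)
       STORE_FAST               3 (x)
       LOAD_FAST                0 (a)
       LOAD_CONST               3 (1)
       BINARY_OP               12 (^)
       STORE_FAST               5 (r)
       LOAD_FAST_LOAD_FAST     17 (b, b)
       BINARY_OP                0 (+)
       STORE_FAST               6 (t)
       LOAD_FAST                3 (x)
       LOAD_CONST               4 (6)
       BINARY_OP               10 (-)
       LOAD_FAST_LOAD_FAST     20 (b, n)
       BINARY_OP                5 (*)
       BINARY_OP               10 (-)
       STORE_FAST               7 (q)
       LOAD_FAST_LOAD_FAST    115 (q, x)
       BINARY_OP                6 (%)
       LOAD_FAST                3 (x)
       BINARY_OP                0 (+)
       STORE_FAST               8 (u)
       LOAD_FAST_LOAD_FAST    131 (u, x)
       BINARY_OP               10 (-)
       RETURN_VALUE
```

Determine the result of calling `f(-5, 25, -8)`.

LOAD_FAST_LOAD_FAST b,b → push 25,25. Stack: [25, 25]
BINARY_OP // → 25 // 25 = 1. Stack: [1]
LOAD_FAST c → push -8. Stack: [1, -8]
BINARY_OP + → 1 + -8 = -7. Stack: [-7]
STORE_FAST x → x=-7. Stack: []
LOAD_FAST c → push -8. Stack: [-8]
LOAD_CONST → push 12. Stack: [-8, 12]
BINARY_OP - → -8 - 12 = -20. Stack: [-20]
STORE_FAST n → n=-20. Stack: []
LOAD_CONST → push -5. Stack: [-5]
STORE_FAST n → n=-5. Stack: []
LOAD_FAST_LOAD_FAST b,n → push 25,-5. Stack: [25, -5]
BINARY_OP | → 25 | -5 = -5. Stack: [-5]
STORE_FAST x → x=-5. Stack: []
LOAD_FAST a → push -5. Stack: [-5]
LOAD_CONST → push 1. Stack: [-5, 1]
BINARY_OP ^ → -5 ^ 1 = -6. Stack: [-6]
STORE_FAST r → r=-6. Stack: []
LOAD_FAST_LOAD_FAST b,b → push 25,25. Stack: [25, 25]
BINARY_OP + → 25 + 25 = 50. Stack: [50]
STORE_FAST t → t=50. Stack: []
LOAD_FAST x → push -5. Stack: [-5]
LOAD_CONST → push 6. Stack: [-5, 6]
BINARY_OP - → -5 - 6 = -11. Stack: [-11]
LOAD_FAST_LOAD_FAST b,n → push 25,-5. Stack: [-11, 25, -5]
BINARY_OP * → 25 * -5 = -125. Stack: [-11, -125]
BINARY_OP - → -11 - -125 = 114. Stack: [114]
STORE_FAST q → q=114. Stack: []
LOAD_FAST_LOAD_FAST q,x → push 114,-5. Stack: [114, -5]
BINARY_OP % → 114 % -5 = -1. Stack: [-1]
LOAD_FAST x → push -5. Stack: [-1, -5]
BINARY_OP + → -1 + -5 = -6. Stack: [-6]
STORE_FAST u → u=-6. Stack: []
LOAD_FAST_LOAD_FAST u,x → push -6,-5. Stack: [-6, -5]
BINARY_OP - → -6 - -5 = -1. Stack: [-1]
RETURN_VALUE → return -1.

-1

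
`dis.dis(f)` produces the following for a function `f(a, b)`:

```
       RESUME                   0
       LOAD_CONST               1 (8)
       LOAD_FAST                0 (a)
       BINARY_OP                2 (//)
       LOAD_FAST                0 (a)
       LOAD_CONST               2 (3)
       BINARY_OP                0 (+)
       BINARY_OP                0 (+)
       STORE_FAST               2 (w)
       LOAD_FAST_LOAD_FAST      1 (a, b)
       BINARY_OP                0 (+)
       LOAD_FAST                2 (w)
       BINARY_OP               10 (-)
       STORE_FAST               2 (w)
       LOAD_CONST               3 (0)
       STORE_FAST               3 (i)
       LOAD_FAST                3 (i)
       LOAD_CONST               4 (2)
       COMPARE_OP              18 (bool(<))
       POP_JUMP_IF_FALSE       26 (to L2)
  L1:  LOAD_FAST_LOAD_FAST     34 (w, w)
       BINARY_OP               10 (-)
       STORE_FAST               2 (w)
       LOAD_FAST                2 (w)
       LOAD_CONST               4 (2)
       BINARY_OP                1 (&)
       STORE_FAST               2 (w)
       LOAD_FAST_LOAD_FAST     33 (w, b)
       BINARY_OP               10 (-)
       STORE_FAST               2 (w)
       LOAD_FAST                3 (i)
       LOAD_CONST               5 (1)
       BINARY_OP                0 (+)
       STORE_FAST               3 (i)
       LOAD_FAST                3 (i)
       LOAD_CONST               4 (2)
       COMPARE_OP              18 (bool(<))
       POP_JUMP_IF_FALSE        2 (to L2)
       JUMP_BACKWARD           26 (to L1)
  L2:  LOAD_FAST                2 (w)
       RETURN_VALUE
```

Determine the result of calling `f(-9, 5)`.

LOAD_CONST → push 8. Stack: [8]
LOAD_FAST a → push -9. Stack: [8, -9]
BINARY_OP // → 8 // -9 = -1. Stack: [-1]
LOAD_FAST a → push -9. Stack: [-1, -9]
LOAD_CONST → push 3. Stack: [-1, -9, 3]
BINARY_OP + → -9 + 3 = -6. Stack: [-1, -6]
BINARY_OP + → -1 + -6 = -7. Stack: [-7]
STORE_FAST w → w=-7. Stack: []
LOAD_FAST_LOAD_FAST a,b → push -9,5. Stack: [-9, 5]
BINARY_OP + → -9 + 5 = -4. Stack: [-4]
LOAD_FAST w → push -7. Stack: [-4, -7]
BINARY_OP - → -4 - -7 = 3. Stack: [3]
STORE_FAST w → w=3. Stack: []
LOAD_CONST → push 0. Stack: [0]
STORE_FAST i → i=0. Stack: []
LOAD_FAST i → push 0. Stack: [0]
LOAD_CONST → push 2. Stack: [0, 2]
COMPARE_OP bool(<) → 0 vs 2 = True. Stack: [True]
POP_JUMP_IF_FALSE → pop True; no jump. Stack: []
LOAD_FAST_LOAD_FAST w,w → push 3,3. Stack: [3, 3]
BINARY_OP - → 3 - 3 = 0. Stack: [0]
STORE_FAST w → w=0. Stack: []
LOAD_FAST w → push 0. Stack: [0]
LOAD_CONST → push 2. Stack: [0, 2]
BINARY_OP & → 0 & 2 = 0. Stack: [0]
STORE_FAST w → w=0. Stack: []
LOAD_FAST_LOAD_FAST w,b → push 0,5. Stack: [0, 5]
BINARY_OP - → 0 - 5 = -5. Stack: [-5]
STORE_FAST w → w=-5. Stack: []
LOAD_FAST i → push 0. Stack: [0]
LOAD_CONST → push 1. Stack: [0, 1]
BINARY_OP + → 0 + 1 = 1. Stack: [1]
STORE_FAST i → i=1. Stack: []
LOAD_FAST i → push 1. Stack: [1]
LOAD_CONST → push 2. Stack: [1, 2]
COMPARE_OP bool(<) → 1 vs 2 = True. Stack: [True]
POP_JUMP_IF_FALSE → pop True; no jump. Stack: []
LOAD_FAST_LOAD_FAST w,w → push -5,-5. Stack: [-5, -5]
BINARY_OP - → -5 - -5 = 0. Stack: [0]
STORE_FAST w → w=0. Stack: []
LOAD_FAST w → push 0. Stack: [0]
LOAD_CONST → push 2. Stack: [0, 2]
BINARY_OP & → 0 & 2 = 0. Stack: [0]
STORE_FAST w → w=0. Stack: []
LOAD_FAST_LOAD_FAST w,b → push 0,5. Stack: [0, 5]
BINARY_OP - → 0 - 5 = -5. Stack: [-5]
STORE_FAST w → w=-5. Stack: []
LOAD_FAST i → push 1. Stack: [1]
LOAD_CONST → push 1. Stack: [1, 1]
BINARY_OP + → 1 + 1 = 2. Stack: [2]
STORE_FAST i → i=2. Stack: []
LOAD_FAST i → push 2. Stack: [2]
LOAD_CONST → push 2. Stack: [2, 2]
COMPARE_OP bool(<) → 2 vs 2 = False. Stack: [False]
POP_JUMP_IF_FALSE → pop False; jump. Stack: []
LOAD_FAST w → push -5. Stack: [-5]
RETURN_VALUE → return -5.

-5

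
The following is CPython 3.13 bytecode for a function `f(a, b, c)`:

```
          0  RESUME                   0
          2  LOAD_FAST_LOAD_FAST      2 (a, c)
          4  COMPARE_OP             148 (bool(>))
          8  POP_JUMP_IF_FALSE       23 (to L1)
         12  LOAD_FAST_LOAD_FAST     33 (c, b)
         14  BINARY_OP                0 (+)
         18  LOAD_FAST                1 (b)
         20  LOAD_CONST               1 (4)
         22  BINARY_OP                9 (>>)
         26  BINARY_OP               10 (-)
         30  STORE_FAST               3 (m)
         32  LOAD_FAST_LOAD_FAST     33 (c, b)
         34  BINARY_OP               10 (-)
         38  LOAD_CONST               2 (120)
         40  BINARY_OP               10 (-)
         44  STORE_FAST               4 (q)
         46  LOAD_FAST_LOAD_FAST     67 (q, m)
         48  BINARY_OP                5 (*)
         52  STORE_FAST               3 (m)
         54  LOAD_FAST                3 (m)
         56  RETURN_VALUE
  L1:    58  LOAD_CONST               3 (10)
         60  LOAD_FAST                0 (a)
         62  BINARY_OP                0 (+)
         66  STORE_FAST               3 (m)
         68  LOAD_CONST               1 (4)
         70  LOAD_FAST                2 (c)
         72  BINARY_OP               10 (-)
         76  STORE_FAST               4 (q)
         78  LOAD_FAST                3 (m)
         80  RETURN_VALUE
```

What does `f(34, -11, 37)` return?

44

LOAD_FAST_LOAD_FAST a,c → push 34,37. Stack: [34, 37]
COMPARE_OP bool(>) → 34 vs 37 = False. Stack: [False]
POP_JUMP_IF_FALSE → pop False; jump. Stack: []
LOAD_CONST → push 10. Stack: [10]
LOAD_FAST a → push 34. Stack: [10, 34]
BINARY_OP + → 10 + 34 = 44. Stack: [44]
STORE_FAST m → m=44. Stack: []
LOAD_CONST → push 4. Stack: [4]
LOAD_FAST c → push 37. Stack: [4, 37]
BINARY_OP - → 4 - 37 = -33. Stack: [-33]
STORE_FAST q → q=-33. Stack: []
LOAD_FAST m → push 44. Stack: [44]
RETURN_VALUE → return 44.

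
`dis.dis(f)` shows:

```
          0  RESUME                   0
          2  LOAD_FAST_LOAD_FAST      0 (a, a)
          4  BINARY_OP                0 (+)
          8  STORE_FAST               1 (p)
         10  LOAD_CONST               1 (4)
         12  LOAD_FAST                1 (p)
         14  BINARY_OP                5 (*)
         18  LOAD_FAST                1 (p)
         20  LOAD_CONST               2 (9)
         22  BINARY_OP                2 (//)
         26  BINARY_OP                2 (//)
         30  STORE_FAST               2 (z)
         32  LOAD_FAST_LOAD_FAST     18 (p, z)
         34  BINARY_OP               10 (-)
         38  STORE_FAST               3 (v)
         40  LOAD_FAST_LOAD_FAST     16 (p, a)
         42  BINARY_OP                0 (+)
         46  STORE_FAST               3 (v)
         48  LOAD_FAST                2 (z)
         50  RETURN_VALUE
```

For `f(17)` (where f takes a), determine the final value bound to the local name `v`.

LOAD_FAST_LOAD_FAST a,a → push 17,17. Stack: [17, 17]
BINARY_OP + → 17 + 17 = 34. Stack: [34]
STORE_FAST p → p=34. Stack: []
LOAD_CONST → push 4. Stack: [4]
LOAD_FAST p → push 34. Stack: [4, 34]
BINARY_OP * → 4 * 34 = 136. Stack: [136]
LOAD_FAST p → push 34. Stack: [136, 34]
LOAD_CONST → push 9. Stack: [136, 34, 9]
BINARY_OP // → 34 // 9 = 3. Stack: [136, 3]
BINARY_OP // → 136 // 3 = 45. Stack: [45]
STORE_FAST z → z=45. Stack: []
LOAD_FAST_LOAD_FAST p,z → push 34,45. Stack: [34, 45]
BINARY_OP - → 34 - 45 = -11. Stack: [-11]
STORE_FAST v → v=-11. Stack: []
LOAD_FAST_LOAD_FAST p,a → push 34,17. Stack: [34, 17]
BINARY_OP + → 34 + 17 = 51. Stack: [51]
STORE_FAST v → v=51. Stack: []
LOAD_FAST z → push 45. Stack: [45]
RETURN_VALUE → return 45.

51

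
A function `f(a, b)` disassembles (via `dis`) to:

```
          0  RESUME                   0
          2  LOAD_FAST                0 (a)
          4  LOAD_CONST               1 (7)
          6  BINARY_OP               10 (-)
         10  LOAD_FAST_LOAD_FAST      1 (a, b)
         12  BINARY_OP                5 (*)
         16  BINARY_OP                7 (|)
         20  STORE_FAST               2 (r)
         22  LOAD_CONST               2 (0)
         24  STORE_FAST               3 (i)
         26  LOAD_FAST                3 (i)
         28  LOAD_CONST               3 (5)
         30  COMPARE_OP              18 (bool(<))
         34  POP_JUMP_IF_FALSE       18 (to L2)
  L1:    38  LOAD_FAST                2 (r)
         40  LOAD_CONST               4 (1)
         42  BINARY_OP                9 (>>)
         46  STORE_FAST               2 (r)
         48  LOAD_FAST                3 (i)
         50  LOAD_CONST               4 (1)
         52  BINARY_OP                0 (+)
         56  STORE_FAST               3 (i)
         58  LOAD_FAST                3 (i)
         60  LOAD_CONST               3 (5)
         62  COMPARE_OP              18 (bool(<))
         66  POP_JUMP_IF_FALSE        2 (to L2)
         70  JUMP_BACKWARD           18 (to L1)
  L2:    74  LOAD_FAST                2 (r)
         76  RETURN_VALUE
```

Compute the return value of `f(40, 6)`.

7

LOAD_FAST a → push 40
LOAD_CONST → push 7
BINARY_OP - → 40 - 7 = 33
LOAD_FAST_LOAD_FAST a,b → push 40,6
BINARY_OP * → 40 * 6 = 240
BINARY_OP | → 33 | 240 = 241
STORE_FAST r → r=241
LOAD_CONST → push 0
STORE_FAST i → i=0
LOAD_FAST i → push 0
LOAD_CONST → push 5
COMPARE_OP bool(<) → 0 vs 5 = True
POP_JUMP_IF_FALSE → pop True; no jump
LOAD_FAST r → push 241
LOAD_CONST → push 1
BINARY_OP >> → 241 >> 1 = 120
STORE_FAST r → r=120
LOAD_FAST i → push 0
LOAD_CONST → push 1
BINARY_OP + → 0 + 1 = 1
STORE_FAST i → i=1
LOAD_FAST i → push 1
LOAD_CONST → push 5
COMPARE_OP bool(<) → 1 vs 5 = True
POP_JUMP_IF_FALSE → pop True; no jump
LOAD_FAST r → push 120
LOAD_CONST → push 1
BINARY_OP >> → 120 >> 1 = 60
STORE_FAST r → r=60
LOAD_FAST i → push 1
LOAD_CONST → push 1
BINARY_OP + → 1 + 1 = 2
STORE_FAST i → i=2
LOAD_FAST i → push 2
LOAD_CONST → push 5
COMPARE_OP bool(<) → 2 vs 5 = True
POP_JUMP_IF_FALSE → pop True; no jump
LOAD_FAST r → push 60
LOAD_CONST → push 1
BINARY_OP >> → 60 >> 1 = 30
STORE_FAST r → r=30
LOAD_FAST i → push 2
LOAD_CONST → push 1
BINARY_OP + → 2 + 1 = 3
STORE_FAST i → i=3
LOAD_FAST i → push 3
LOAD_CONST → push 5
COMPARE_OP bool(<) → 3 vs 5 = True
POP_JUMP_IF_FALSE → pop True; no jump
LOAD_FAST r → push 30
LOAD_CONST → push 1
BINARY_OP >> → 30 >> 1 = 15
STORE_FAST r → r=15
LOAD_FAST i → push 3
LOAD_CONST → push 1
BINARY_OP + → 3 + 1 = 4
STORE_FAST i → i=4
LOAD_FAST i → push 4
LOAD_CONST → push 5
COMPARE_OP bool(<) → 4 vs 5 = True
POP_JUMP_IF_FALSE → pop True; no jump
LOAD_FAST r → push 15
LOAD_CONST → push 1
BINARY_OP >> → 15 >> 1 = 7
STORE_FAST r → r=7
LOAD_FAST i → push 4
LOAD_CONST → push 1
BINARY_OP + → 4 + 1 = 5
STORE_FAST i → i=5
LOAD_FAST i → push 5
LOAD_CONST → push 5
COMPARE_OP bool(<) → 5 vs 5 = False
POP_JUMP_IF_FALSE → pop False; jump
LOAD_FAST r → push 7
RETURN_VALUE → return 7.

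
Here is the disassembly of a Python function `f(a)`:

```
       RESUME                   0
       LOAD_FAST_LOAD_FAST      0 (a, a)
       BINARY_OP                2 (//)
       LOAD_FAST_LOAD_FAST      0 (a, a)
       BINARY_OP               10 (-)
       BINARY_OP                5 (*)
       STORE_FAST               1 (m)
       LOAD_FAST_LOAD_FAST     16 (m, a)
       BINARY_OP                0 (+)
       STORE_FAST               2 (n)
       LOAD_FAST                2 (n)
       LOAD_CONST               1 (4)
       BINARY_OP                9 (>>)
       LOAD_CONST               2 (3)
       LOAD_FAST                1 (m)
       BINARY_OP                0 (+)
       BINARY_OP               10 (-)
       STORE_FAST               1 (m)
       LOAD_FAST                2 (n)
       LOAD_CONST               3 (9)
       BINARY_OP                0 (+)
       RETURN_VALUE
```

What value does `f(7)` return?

LOAD_FAST_LOAD_FAST a,a → push 7,7. Stack: [7, 7]
BINARY_OP // → 7 // 7 = 1. Stack: [1]
LOAD_FAST_LOAD_FAST a,a → push 7,7. Stack: [1, 7, 7]
BINARY_OP - → 7 - 7 = 0. Stack: [1, 0]
BINARY_OP * → 1 * 0 = 0. Stack: [0]
STORE_FAST m → m=0. Stack: []
LOAD_FAST_LOAD_FAST m,a → push 0,7. Stack: [0, 7]
BINARY_OP + → 0 + 7 = 7. Stack: [7]
STORE_FAST n → n=7. Stack: []
LOAD_FAST n → push 7. Stack: [7]
LOAD_CONST → push 4. Stack: [7, 4]
BINARY_OP >> → 7 >> 4 = 0. Stack: [0]
LOAD_CONST → push 3. Stack: [0, 3]
LOAD_FAST m → push 0. Stack: [0, 3, 0]
BINARY_OP + → 3 + 0 = 3. Stack: [0, 3]
BINARY_OP - → 0 - 3 = -3. Stack: [-3]
STORE_FAST m → m=-3. Stack: []
LOAD_FAST n → push 7. Stack: [7]
LOAD_CONST → push 9. Stack: [7, 9]
BINARY_OP + → 7 + 9 = 16. Stack: [16]
RETURN_VALUE → return 16.

16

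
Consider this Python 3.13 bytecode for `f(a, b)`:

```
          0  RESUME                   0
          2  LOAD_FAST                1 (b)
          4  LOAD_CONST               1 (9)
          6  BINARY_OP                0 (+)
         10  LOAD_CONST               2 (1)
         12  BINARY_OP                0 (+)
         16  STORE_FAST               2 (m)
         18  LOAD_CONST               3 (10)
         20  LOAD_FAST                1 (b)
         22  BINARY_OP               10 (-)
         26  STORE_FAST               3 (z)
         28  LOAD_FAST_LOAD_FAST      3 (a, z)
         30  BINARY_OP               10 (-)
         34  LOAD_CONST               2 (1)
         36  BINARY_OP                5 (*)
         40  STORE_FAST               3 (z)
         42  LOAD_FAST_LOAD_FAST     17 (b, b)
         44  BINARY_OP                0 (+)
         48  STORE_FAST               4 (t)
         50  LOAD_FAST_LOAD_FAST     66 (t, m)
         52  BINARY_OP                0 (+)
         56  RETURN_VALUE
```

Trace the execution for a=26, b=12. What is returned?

46

LOAD_FAST b → push 12. Stack: [12]
LOAD_CONST → push 9. Stack: [12, 9]
BINARY_OP + → 12 + 9 = 21. Stack: [21]
LOAD_CONST → push 1. Stack: [21, 1]
BINARY_OP + → 21 + 1 = 22. Stack: [22]
STORE_FAST m → m=22. Stack: []
LOAD_CONST → push 10. Stack: [10]
LOAD_FAST b → push 12. Stack: [10, 12]
BINARY_OP - → 10 - 12 = -2. Stack: [-2]
STORE_FAST z → z=-2. Stack: []
LOAD_FAST_LOAD_FAST a,z → push 26,-2. Stack: [26, -2]
BINARY_OP - → 26 - -2 = 28. Stack: [28]
LOAD_CONST → push 1. Stack: [28, 1]
BINARY_OP * → 28 * 1 = 28. Stack: [28]
STORE_FAST z → z=28. Stack: []
LOAD_FAST_LOAD_FAST b,b → push 12,12. Stack: [12, 12]
BINARY_OP + → 12 + 12 = 24. Stack: [24]
STORE_FAST t → t=24. Stack: []
LOAD_FAST_LOAD_FAST t,m → push 24,22. Stack: [24, 22]
BINARY_OP + → 24 + 22 = 46. Stack: [46]
RETURN_VALUE → return 46.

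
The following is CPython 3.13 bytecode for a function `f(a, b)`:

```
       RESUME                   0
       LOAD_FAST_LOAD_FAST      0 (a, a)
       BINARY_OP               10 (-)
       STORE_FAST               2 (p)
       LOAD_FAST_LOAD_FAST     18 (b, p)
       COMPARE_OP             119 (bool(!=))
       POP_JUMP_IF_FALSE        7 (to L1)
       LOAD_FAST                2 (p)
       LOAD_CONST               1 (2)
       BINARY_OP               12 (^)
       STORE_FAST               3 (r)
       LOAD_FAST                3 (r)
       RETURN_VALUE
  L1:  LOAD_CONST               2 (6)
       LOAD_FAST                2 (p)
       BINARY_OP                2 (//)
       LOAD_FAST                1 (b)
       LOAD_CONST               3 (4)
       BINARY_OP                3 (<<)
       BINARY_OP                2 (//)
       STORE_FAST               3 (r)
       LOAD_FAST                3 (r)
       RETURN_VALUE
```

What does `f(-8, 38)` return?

2

LOAD_FAST_LOAD_FAST a,a → push -8,-8. Stack: [-8, -8]
BINARY_OP - → -8 - -8 = 0. Stack: [0]
STORE_FAST p → p=0. Stack: []
LOAD_FAST_LOAD_FAST b,p → push 38,0. Stack: [38, 0]
COMPARE_OP bool(!=) → 38 vs 0 = True. Stack: [True]
POP_JUMP_IF_FALSE → pop True; no jump. Stack: []
LOAD_FAST p → push 0. Stack: [0]
LOAD_CONST → push 2. Stack: [0, 2]
BINARY_OP ^ → 0 ^ 2 = 2. Stack: [2]
STORE_FAST r → r=2. Stack: []
LOAD_FAST r → push 2. Stack: [2]
RETURN_VALUE → return 2.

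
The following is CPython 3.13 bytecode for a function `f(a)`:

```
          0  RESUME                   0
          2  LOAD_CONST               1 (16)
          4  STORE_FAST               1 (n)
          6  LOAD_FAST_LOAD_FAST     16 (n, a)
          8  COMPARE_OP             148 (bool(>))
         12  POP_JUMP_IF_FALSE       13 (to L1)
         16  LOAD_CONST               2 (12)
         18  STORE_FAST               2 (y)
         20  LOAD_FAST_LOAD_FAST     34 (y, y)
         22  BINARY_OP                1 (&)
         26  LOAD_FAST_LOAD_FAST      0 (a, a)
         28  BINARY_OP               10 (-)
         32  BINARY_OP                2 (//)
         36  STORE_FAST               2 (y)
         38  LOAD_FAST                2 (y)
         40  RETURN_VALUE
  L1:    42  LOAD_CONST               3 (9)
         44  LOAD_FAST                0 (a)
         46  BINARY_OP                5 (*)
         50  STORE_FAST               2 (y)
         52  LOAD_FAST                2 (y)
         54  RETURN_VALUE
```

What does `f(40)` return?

LOAD_CONST → push 16. Stack: [16]
STORE_FAST n → n=16. Stack: []
LOAD_FAST_LOAD_FAST n,a → push 16,40. Stack: [16, 40]
COMPARE_OP bool(>) → 16 vs 40 = False. Stack: [False]
POP_JUMP_IF_FALSE → pop False; jump. Stack: []
LOAD_CONST → push 9. Stack: [9]
LOAD_FAST a → push 40. Stack: [9, 40]
BINARY_OP * → 9 * 40 = 360. Stack: [360]
STORE_FAST y → y=360. Stack: []
LOAD_FAST y → push 360. Stack: [360]
RETURN_VALUE → return 360.

360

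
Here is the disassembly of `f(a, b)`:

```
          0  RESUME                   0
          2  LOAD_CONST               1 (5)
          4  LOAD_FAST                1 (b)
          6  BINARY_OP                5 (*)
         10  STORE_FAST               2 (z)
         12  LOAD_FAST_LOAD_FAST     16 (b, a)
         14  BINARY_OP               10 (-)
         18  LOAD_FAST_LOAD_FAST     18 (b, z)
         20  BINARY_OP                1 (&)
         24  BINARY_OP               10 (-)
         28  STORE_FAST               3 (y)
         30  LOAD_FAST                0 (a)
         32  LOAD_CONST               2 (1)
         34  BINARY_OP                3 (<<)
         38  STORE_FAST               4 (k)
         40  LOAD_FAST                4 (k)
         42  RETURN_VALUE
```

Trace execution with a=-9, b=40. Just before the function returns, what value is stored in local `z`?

LOAD_CONST → push 5. Stack: [5]
LOAD_FAST b → push 40. Stack: [5, 40]
BINARY_OP * → 5 * 40 = 200. Stack: [200]
STORE_FAST z → z=200. Stack: []
LOAD_FAST_LOAD_FAST b,a → push 40,-9. Stack: [40, -9]
BINARY_OP - → 40 - -9 = 49. Stack: [49]
LOAD_FAST_LOAD_FAST b,z → push 40,200. Stack: [49, 40, 200]
BINARY_OP & → 40 & 200 = 8. Stack: [49, 8]
BINARY_OP - → 49 - 8 = 41. Stack: [41]
STORE_FAST y → y=41. Stack: []
LOAD_FAST a → push -9. Stack: [-9]
LOAD_CONST → push 1. Stack: [-9, 1]
BINARY_OP << → -9 << 1 = -18. Stack: [-18]
STORE_FAST k → k=-18. Stack: []
LOAD_FAST k → push -18. Stack: [-18]
RETURN_VALUE → return -18.

200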